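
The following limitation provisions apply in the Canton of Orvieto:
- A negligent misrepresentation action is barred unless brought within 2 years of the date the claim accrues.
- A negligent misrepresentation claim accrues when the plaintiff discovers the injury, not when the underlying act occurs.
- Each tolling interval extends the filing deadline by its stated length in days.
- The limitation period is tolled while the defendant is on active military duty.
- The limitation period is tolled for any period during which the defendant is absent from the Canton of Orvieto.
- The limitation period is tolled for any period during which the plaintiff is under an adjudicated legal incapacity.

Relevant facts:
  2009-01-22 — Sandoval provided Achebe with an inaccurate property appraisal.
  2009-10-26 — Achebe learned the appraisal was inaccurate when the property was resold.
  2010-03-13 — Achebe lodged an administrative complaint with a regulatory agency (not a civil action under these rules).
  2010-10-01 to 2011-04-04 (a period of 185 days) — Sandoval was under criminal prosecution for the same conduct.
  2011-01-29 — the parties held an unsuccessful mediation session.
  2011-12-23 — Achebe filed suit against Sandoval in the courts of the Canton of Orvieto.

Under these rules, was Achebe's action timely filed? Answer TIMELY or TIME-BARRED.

The claim did not accrue until Achebe discovered the injury on 2009-10-26; the 2009-01-22 act date does not start the clock under the stated rule.
2 years from 2009-10-26 is 2011-10-26.
The pending criminal prosecution from 2010-10-01 to 2011-04-04 does not toll the period, because no stated rule makes a criminal prosecution a tolling event.
The other events in the timeline have no effect on the limitation period under the stated rules.
The 2011-12-23 filing falls after the 2011-10-26 deadline; the claim is time-barred.

TIME-BARRED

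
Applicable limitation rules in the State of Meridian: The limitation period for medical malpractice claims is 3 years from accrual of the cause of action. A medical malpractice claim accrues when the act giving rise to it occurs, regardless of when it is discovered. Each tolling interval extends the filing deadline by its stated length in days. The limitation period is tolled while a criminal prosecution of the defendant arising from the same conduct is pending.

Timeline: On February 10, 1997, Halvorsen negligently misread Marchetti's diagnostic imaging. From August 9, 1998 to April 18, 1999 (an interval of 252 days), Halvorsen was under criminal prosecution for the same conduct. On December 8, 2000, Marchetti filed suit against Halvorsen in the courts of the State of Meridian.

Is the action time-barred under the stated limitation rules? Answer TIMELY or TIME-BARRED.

TIME-BARRED

The limitation period began to run on February 10, 1997.
3 years from February 10, 1997 is February 10, 2000.
The pending criminal prosecution from August 9, 1998 to April 18, 1999 tolled the period for 252 days, extending the deadline to October 19, 2000.
The December 8, 2000 filing falls after the October 19, 2000 deadline; the claim is time-barred.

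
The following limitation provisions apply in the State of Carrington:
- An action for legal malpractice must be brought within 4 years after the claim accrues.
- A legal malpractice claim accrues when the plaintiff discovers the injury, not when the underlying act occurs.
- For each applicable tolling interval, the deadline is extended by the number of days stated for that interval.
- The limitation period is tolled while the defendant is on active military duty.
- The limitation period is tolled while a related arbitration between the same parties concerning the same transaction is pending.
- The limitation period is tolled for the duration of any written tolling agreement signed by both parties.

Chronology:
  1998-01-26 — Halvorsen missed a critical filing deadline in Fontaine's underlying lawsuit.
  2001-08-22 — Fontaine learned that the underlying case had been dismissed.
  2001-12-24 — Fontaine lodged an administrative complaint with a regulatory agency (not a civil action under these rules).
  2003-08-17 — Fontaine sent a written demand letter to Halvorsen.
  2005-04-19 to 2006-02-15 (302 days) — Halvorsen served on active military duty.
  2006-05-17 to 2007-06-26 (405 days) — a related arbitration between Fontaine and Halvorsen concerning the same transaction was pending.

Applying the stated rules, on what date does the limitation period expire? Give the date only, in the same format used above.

2007-07-30

The claim did not accrue until Fontaine discovered the injury on 2001-08-22; the 1998-01-26 act date does not start the clock under the stated rule.
4 years from 2001-08-22 is 2005-08-22.
The period was tolled for 302 days by the defendant's active military service (2005-04-19 to 2006-02-15), pushing the deadline to 2006-06-20.
Because the pending related arbitration ran from 2006-05-17 to 2007-06-26, the deadline is extended by 405 days to 2007-07-30.
Nothing else in the chronology tolls or restarts the period.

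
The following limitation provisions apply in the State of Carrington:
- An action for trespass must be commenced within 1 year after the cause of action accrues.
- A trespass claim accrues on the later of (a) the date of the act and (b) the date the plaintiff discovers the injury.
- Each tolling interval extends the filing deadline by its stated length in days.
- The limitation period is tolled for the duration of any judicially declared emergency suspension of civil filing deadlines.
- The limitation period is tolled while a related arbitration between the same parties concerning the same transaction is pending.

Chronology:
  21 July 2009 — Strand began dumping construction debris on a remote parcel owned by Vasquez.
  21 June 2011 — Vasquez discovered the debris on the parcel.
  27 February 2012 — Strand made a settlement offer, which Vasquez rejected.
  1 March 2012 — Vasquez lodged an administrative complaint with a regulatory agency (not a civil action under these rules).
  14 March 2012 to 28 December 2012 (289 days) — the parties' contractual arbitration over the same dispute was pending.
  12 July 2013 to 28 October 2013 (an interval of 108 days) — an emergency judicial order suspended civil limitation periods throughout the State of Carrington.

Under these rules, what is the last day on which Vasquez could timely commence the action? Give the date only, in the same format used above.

The claim accrued on 21 June 2011 — the later of the 21 July 2009 act and the 21 June 2011 discovery.
1 year from 21 June 2011 is 21 June 2012.
The pending related arbitration from 14 March 2012 to 28 December 2012 tolled the period for 289 days, extending the deadline to 6 April 2013.
By the time the emergency suspension of filing deadlines began on 12 July 2013, the limitation period had already expired on 6 April 2013; that interval cannot revive it.
Nothing else in the chronology tolls or restarts the period.

6 April 2013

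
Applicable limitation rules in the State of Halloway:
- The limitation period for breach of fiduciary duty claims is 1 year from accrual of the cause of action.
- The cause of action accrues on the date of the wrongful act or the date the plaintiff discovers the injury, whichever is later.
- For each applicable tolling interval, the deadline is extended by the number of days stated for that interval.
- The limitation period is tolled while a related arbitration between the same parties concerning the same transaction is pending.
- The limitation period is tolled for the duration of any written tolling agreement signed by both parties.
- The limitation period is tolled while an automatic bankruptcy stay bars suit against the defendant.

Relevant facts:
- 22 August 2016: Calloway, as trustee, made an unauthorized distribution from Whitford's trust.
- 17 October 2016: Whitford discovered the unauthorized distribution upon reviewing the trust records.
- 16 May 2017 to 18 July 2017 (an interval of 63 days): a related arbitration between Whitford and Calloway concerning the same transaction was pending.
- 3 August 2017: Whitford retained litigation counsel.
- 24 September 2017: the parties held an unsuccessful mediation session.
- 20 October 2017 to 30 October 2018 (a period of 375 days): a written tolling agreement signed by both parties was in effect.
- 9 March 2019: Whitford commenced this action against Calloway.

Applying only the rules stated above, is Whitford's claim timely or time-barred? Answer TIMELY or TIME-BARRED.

TIME-BARRED

The claim accrued on 17 October 2016 — the later of the 22 August 2016 act and the 17 October 2016 discovery.
The untolled deadline — 1 year after 17 October 2016 — is 17 October 2017.
The pending related arbitration from 16 May 2017 to 18 July 2017 tolled the period for 63 days, extending the deadline to 19 December 2017.
The period was tolled for 375 days by the written tolling agreement (20 October 2017 to 30 October 2018), pushing the deadline to 29 December 2018.
The other events in the timeline have no effect on the limitation period under the stated rules.
Whitford filed on 9 March 2019, after the 29 December 2018 deadline, so the action is time-barred.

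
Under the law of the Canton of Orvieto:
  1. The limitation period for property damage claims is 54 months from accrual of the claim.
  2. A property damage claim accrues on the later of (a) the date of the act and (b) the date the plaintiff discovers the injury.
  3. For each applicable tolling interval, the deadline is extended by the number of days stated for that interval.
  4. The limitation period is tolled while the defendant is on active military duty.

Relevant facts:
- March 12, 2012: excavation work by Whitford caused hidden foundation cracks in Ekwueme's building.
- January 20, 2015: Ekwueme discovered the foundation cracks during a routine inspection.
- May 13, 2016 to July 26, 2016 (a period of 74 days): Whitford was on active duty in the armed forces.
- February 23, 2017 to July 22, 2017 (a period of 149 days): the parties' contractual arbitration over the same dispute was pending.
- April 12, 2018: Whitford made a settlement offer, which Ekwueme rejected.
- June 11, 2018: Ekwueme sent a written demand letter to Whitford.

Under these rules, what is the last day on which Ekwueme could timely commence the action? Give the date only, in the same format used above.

Taking the later of the act (March 12, 2012) and discovery (January 20, 2015), the claim accrued on January 20, 2015.
The untolled deadline — 54 months after January 20, 2015 — is July 20, 2019.
Because the defendant's active military service ran from May 13, 2016 to July 26, 2016, the deadline is extended by 74 days to October 2, 2019.
The pending related arbitration from February 23, 2017 to July 22, 2017 does not toll the period, because no stated rule makes a pending arbitration a tolling event.
Nothing else in the chronology tolls or restarts the period.

October 2, 2019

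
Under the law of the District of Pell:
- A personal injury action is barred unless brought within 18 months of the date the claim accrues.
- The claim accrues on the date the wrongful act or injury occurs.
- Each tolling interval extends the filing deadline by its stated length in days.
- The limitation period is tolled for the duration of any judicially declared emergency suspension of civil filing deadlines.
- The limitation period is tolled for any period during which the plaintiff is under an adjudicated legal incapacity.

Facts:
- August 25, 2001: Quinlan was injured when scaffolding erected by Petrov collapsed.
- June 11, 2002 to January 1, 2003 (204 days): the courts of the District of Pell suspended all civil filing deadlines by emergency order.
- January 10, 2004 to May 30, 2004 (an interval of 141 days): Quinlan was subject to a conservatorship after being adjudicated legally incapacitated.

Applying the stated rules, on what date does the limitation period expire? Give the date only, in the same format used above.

The limitation period began to run on August 25, 2001.
The untolled deadline — 18 months after August 25, 2001 — is February 25, 2003.
The emergency suspension of filing deadlines from June 11, 2002 to January 1, 2003 tolled the period for 204 days, extending the deadline to September 17, 2003.
By the time the plaintiff's legal incapacity began on January 10, 2004, the limitation period had already expired on September 17, 2003; that interval cannot revive it.

September 17, 2003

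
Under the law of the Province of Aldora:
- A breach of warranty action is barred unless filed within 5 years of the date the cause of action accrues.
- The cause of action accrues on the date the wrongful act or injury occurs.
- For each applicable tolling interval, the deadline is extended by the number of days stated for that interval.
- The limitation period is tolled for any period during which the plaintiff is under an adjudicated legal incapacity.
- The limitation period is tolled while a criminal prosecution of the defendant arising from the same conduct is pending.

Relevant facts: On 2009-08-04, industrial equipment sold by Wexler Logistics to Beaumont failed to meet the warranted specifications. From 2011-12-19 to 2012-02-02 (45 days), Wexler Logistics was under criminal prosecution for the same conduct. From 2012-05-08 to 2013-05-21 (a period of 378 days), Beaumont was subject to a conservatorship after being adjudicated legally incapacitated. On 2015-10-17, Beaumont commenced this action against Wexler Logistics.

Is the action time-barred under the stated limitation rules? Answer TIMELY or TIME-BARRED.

TIME-BARRED

The limitation period began to run on 2009-08-04.
Adding the 5 years base period to 2009-08-04 gives a deadline of 2014-08-04, before any tolling.
The period was tolled for 45 days by the pending criminal prosecution (2011-12-19 to 2012-02-02), pushing the deadline to 2014-09-18.
The period was tolled for 378 days by the plaintiff's legal incapacity (2012-05-08 to 2013-05-21), pushing the deadline to 2015-10-01.
Beaumont filed on 2015-10-17, after the 2015-10-01 deadline, so the action is time-barred.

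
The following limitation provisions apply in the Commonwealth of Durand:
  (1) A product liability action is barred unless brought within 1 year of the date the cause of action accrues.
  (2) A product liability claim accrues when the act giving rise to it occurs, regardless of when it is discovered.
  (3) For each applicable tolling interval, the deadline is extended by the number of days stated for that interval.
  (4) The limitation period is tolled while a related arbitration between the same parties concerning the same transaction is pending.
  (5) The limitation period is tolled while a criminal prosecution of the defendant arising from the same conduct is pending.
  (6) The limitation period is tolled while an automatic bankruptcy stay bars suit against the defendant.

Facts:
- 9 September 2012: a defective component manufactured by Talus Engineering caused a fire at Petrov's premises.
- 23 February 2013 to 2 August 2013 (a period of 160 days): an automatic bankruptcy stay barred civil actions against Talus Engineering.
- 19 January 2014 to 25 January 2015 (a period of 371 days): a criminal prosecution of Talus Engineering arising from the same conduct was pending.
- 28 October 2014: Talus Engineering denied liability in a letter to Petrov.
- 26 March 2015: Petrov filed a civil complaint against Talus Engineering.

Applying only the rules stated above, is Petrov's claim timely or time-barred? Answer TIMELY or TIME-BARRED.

The claim accrued on 9 September 2012, when the wrongful act occurred.
Adding the 1 year base period to 9 September 2012 gives a deadline of 9 September 2013, before any tolling.
The period was tolled for 160 days by the automatic bankruptcy stay (23 February 2013 to 2 August 2013), pushing the deadline to 16 February 2014.
Because the pending criminal prosecution ran from 19 January 2014 to 25 January 2015, the deadline is extended by 371 days to 22 February 2015.
Nothing else in the chronology tolls or restarts the period.
Filing on 26 March 2015 missed the 22 February 2015 deadline — the action is time-barred.

TIME-BARRED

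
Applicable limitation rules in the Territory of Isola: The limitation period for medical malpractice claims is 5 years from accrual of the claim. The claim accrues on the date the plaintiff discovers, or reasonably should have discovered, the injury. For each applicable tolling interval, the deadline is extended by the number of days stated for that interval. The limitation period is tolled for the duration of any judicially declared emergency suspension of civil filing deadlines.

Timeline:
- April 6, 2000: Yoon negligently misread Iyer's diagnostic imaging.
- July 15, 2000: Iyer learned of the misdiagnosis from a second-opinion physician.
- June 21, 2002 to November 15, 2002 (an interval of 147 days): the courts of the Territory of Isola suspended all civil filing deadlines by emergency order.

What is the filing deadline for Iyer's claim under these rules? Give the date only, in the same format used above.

December 9, 2005

Under the discovery rule, the claim accrued on July 15, 2000, when Iyer discovered the injury — not on the April 6, 2000 date of the underlying act.
5 years from July 15, 2000 is July 15, 2005.
The period was tolled for 147 days by the emergency suspension of filing deadlines (June 21, 2002 to November 15, 2002), pushing the deadline to December 9, 2005.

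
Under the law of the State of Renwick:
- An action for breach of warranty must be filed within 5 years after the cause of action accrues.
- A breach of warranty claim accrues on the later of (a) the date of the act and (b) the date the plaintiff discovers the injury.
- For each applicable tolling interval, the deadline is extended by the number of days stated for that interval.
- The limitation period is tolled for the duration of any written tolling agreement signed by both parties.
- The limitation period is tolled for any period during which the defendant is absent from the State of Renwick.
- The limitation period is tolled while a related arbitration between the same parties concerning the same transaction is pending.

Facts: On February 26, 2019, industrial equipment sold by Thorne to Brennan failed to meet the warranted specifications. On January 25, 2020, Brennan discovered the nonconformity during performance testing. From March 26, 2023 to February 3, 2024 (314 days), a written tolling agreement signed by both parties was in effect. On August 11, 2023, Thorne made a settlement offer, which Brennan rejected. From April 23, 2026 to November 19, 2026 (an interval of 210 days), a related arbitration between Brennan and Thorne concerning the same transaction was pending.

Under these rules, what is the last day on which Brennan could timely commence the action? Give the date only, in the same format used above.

December 5, 2025

The claim accrued on January 25, 2020 — the later of the February 26, 2019 act and the January 25, 2020 discovery.
Adding the 5 years base period to January 25, 2020 gives a deadline of January 25, 2025, before any tolling.
The period was tolled for 314 days by the written tolling agreement (March 26, 2023 to February 3, 2024), pushing the deadline to December 5, 2025.
The pending related arbitration starting April 23, 2026 came too late — the period had run on December 5, 2025 — and so does not extend the deadline.
None of the other events listed affects the running of the period under the stated rules.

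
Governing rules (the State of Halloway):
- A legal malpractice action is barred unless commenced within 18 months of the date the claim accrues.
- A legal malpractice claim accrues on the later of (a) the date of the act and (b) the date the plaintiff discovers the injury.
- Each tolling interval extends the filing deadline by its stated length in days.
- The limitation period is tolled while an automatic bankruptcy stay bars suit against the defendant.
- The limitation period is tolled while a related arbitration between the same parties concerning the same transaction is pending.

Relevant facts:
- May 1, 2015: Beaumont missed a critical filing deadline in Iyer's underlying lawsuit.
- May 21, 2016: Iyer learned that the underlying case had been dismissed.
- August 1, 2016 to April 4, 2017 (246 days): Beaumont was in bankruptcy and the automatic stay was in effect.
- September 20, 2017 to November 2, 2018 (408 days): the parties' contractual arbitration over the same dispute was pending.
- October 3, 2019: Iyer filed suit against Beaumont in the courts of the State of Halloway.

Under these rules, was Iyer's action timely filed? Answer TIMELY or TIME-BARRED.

The claim accrued on May 21, 2016 — the later of the May 1, 2015 act and the May 21, 2016 discovery.
Adding the 18 months base period to May 21, 2016 gives a deadline of November 21, 2017, before any tolling.
The period was tolled for 246 days by the automatic bankruptcy stay (August 1, 2016 to April 4, 2017), pushing the deadline to July 25, 2018.
The pending related arbitration from September 20, 2017 to November 2, 2018 tolled the period for 408 days, extending the deadline to September 6, 2019.
Filing on October 3, 2019 missed the September 6, 2019 deadline — the action is time-barred.

TIME-BARRED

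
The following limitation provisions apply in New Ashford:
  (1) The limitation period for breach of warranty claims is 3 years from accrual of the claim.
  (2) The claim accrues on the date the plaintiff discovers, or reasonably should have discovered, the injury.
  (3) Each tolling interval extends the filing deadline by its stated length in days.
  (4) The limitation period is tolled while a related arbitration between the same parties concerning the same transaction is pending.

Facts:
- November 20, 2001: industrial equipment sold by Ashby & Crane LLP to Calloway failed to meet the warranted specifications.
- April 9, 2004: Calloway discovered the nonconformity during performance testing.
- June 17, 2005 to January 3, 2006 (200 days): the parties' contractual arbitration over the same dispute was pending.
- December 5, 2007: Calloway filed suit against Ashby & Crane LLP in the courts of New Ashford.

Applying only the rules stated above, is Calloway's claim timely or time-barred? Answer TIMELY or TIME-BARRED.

TIME-BARRED

Under the discovery rule, the claim accrued on April 9, 2004, when Calloway discovered the injury — not on the November 20, 2001 date of the underlying act.
Adding the 3 years base period to April 9, 2004 gives a deadline of April 9, 2007, before any tolling.
The pending related arbitration from June 17, 2005 to January 3, 2006 tolled the period for 200 days, extending the deadline to October 26, 2007.
Filing on December 5, 2007 missed the October 26, 2007 deadline — the action is time-barred.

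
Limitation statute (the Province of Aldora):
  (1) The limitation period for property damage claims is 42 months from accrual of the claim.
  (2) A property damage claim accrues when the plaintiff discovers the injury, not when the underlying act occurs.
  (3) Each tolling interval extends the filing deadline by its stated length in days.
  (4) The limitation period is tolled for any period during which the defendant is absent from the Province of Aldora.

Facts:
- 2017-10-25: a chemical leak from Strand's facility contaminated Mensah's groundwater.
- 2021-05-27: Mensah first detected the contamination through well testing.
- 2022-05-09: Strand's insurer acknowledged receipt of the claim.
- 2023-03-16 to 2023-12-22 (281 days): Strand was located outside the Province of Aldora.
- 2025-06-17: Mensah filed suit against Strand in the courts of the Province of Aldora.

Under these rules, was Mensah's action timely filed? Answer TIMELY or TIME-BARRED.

Accrual is tied to discovery, so the period began on 2021-05-27 rather than on 2017-10-25 when the act occurred.
The untolled deadline — 42 months after 2021-05-27 — is 2024-11-27.
The period was tolled for 281 days by the defendant's absence from the jurisdiction (2023-03-16 to 2023-12-22), pushing the deadline to 2025-09-04.
None of the other events listed affects the running of the period under the stated rules.
Mensah filed on 2025-06-17, before the 2025-09-04 deadline, so the action is timely.

TIMELY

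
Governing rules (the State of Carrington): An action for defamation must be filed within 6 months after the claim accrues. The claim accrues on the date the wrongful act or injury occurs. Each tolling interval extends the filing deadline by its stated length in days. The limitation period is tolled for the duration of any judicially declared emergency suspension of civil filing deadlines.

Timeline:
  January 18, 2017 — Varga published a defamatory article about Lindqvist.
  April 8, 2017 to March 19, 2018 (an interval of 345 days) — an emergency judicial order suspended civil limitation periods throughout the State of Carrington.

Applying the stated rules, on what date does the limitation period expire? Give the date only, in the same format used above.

The limitation period began to run on January 18, 2017.
Adding the 6 months base period to January 18, 2017 gives a deadline of July 18, 2017, before any tolling.
Because the emergency suspension of filing deadlines ran from April 8, 2017 to March 19, 2018, the deadline is extended by 345 days to June 28, 2018.

June 28, 2018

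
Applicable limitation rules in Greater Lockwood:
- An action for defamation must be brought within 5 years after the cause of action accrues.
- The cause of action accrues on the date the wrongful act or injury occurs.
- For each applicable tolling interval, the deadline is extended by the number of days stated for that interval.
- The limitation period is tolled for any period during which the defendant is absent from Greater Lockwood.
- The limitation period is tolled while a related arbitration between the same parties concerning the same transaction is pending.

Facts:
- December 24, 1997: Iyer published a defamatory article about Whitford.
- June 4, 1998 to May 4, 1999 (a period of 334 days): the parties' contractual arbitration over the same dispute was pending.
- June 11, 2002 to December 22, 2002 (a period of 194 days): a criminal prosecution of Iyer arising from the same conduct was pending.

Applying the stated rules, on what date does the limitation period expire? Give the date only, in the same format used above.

The cause of action accrued on December 24, 1997, the date of the act.
5 years from December 24, 1997 is December 24, 2002.
The pending related arbitration from June 4, 1998 to May 4, 1999 tolled the period for 334 days, extending the deadline to November 23, 2003.
No stated provision tolls the period for a criminal prosecution, so the interval from June 11, 2002 to December 22, 2002 has no effect on the deadline.

November 23, 2003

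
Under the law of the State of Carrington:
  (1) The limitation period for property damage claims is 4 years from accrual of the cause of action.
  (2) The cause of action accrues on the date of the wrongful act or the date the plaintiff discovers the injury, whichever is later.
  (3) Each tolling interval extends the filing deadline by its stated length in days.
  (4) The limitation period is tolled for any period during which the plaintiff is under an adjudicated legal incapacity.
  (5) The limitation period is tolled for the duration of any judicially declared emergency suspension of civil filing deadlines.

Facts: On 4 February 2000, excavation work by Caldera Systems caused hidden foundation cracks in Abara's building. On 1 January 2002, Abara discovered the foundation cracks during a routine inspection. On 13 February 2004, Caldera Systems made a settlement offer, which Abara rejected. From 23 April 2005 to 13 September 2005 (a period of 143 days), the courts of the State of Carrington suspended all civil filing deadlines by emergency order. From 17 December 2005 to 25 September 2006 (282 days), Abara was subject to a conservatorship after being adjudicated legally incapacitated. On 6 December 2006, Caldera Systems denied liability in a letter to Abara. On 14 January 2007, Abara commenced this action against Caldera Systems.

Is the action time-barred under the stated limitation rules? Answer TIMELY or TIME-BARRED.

TIMELY

The claim accrued on 1 January 2002 — the later of the 4 February 2000 act and the 1 January 2002 discovery.
Adding the 4 years base period to 1 January 2002 gives a deadline of 1 January 2006, before any tolling.
The emergency suspension of filing deadlines from 23 April 2005 to 13 September 2005 tolled the period for 143 days, extending the deadline to 24 May 2006.
The plaintiff's legal incapacity from 17 December 2005 to 25 September 2006 tolled the period for 282 days, extending the deadline to 2 March 2007.
The other events in the timeline have no effect on the limitation period under the stated rules.
Abara filed on 14 January 2007, before the 2 March 2007 deadline, so the action is timely.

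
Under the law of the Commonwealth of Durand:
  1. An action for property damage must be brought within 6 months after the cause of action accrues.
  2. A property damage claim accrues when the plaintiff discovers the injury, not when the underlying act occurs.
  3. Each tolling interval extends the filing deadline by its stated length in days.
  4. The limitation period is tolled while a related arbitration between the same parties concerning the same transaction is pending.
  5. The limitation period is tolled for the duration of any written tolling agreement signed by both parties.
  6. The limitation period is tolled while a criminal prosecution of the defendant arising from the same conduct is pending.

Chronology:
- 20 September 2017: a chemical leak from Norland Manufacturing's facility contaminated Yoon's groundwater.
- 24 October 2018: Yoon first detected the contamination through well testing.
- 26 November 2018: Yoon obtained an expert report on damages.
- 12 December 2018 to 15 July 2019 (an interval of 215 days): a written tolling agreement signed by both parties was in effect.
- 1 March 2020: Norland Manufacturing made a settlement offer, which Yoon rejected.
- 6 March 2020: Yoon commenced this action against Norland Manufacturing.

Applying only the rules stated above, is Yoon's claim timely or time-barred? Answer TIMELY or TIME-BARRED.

TIME-BARRED

The claim did not accrue until Yoon discovered the injury on 24 October 2018; the 20 September 2017 act date does not start the clock under the stated rule.
The untolled deadline — 6 months after 24 October 2018 — is 24 April 2019.
The written tolling agreement from 12 December 2018 to 15 July 2019 tolled the period for 215 days, extending the deadline to 25 November 2019.
The other events in the timeline have no effect on the limitation period under the stated rules.
Yoon filed on 6 March 2020, after the 25 November 2019 deadline, so the action is time-barred.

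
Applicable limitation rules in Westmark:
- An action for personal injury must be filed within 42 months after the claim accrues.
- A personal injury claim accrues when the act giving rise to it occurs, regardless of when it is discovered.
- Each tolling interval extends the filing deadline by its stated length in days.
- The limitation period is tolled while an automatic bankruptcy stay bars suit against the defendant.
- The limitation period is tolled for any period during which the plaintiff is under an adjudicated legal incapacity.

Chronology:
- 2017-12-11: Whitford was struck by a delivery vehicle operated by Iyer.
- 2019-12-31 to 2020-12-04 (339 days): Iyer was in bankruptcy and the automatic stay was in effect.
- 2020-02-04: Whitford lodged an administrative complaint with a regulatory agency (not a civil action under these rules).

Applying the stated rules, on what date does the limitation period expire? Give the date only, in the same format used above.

2022-05-16

The claim accrued on 2017-12-11, when the wrongful act occurred.
42 months from 2017-12-11 is 2021-06-11.
Because the automatic bankruptcy stay ran from 2019-12-31 to 2020-12-04, the deadline is extended by 339 days to 2022-05-16.
The other events in the timeline have no effect on the limitation period under the stated rules.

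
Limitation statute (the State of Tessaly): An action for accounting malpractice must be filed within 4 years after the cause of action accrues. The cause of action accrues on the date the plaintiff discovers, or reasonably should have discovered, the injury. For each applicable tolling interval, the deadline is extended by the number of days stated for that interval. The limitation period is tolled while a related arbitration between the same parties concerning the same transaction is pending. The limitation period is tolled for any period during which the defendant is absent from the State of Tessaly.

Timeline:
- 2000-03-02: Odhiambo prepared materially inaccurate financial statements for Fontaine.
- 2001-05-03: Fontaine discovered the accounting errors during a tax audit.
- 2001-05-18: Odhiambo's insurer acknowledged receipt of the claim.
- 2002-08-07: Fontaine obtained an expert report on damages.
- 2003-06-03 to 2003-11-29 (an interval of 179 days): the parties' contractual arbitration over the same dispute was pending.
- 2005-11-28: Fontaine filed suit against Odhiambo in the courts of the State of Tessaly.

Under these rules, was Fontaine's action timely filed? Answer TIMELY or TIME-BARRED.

TIME-BARRED

Under the discovery rule, the claim accrued on 2001-05-03, when Fontaine discovered the injury — not on the 2000-03-02 date of the underlying act.
The untolled deadline — 4 years after 2001-05-03 — is 2005-05-03.
The pending related arbitration from 2003-06-03 to 2003-11-29 tolled the period for 179 days, extending the deadline to 2005-10-29.
The other events in the timeline have no effect on the limitation period under the stated rules.
The 2005-11-28 filing falls after the 2005-10-29 deadline; the claim is time-barred.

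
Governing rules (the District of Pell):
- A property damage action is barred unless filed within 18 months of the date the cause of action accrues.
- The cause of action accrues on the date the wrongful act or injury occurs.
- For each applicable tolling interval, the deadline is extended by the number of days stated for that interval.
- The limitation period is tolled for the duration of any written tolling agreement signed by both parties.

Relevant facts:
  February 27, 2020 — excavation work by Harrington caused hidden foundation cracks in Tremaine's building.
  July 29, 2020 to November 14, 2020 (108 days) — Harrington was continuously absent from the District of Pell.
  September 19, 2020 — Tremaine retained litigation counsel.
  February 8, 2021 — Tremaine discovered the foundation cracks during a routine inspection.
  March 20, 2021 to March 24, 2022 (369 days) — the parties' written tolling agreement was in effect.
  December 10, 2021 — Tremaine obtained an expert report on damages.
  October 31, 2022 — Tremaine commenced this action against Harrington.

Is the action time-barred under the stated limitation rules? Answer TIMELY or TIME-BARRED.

The claim accrued on February 27, 2020, when the wrongful act occurred; under the stated occurrence rule the February 8, 2021 discovery does not delay accrual.
The untolled deadline — 18 months after February 27, 2020 — is August 27, 2021.
Because the written tolling agreement ran from March 20, 2021 to March 24, 2022, the deadline is extended by 369 days to August 31, 2022.
Although the defendant's absence ran from July 29, 2020 to November 14, 2020, the stated rules do not make that a tolling event, so it is disregarded.
Nothing else in the chronology tolls or restarts the period.
The October 31, 2022 filing falls after the August 31, 2022 deadline; the claim is time-barred.

TIME-BARRED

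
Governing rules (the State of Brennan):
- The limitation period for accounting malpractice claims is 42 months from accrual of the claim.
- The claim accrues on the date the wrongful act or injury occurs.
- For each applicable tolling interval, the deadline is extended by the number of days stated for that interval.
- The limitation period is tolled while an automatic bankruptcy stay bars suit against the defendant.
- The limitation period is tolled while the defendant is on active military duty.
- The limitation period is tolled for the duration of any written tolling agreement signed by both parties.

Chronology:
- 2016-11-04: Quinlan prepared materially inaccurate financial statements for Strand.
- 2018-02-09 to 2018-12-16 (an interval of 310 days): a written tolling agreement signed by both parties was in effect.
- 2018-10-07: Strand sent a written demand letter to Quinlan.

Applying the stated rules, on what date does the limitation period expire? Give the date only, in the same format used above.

2021-03-10

The limitation period began to run on 2016-11-04.
42 months from 2016-11-04 is 2020-05-04.
The period was tolled for 310 days by the written tolling agreement (2018-02-09 to 2018-12-16), pushing the deadline to 2021-03-10.
None of the other events listed affects the running of the period under the stated rules.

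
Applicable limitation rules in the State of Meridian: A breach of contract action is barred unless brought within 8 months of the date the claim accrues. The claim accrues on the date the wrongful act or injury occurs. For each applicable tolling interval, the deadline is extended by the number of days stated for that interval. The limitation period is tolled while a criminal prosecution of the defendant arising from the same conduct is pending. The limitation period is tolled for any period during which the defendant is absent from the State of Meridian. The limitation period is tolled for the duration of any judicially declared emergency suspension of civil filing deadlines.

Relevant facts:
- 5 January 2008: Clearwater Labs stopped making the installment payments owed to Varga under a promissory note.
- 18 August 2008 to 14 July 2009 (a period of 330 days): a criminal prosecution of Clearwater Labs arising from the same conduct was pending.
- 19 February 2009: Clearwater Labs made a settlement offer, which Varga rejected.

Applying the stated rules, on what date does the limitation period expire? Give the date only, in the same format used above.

The claim accrued on 5 January 2008, the date of the act.
8 months from 5 January 2008 is 5 September 2008.
Because the pending criminal prosecution ran from 18 August 2008 to 14 July 2009, the deadline is extended by 330 days to 1 August 2009.
None of the other events listed affects the running of the period under the stated rules.

1 August 2009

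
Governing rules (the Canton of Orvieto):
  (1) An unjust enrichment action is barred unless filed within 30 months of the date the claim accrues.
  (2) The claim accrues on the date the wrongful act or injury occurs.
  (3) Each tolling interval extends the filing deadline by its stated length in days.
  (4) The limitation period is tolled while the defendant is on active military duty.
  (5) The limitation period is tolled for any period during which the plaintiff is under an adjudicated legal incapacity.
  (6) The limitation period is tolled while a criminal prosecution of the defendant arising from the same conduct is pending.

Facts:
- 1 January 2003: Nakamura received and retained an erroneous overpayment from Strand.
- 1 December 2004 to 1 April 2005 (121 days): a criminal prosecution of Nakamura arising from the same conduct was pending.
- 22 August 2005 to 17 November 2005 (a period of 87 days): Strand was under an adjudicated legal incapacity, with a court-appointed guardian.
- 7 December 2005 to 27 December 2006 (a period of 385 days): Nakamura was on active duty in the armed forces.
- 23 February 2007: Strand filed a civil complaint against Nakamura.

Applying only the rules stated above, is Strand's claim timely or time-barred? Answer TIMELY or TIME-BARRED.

TIME-BARRED

The limitation period began to run on 1 January 2003.
30 months from 1 January 2003 is 1 July 2005.
The period was tolled for 121 days by the pending criminal prosecution (1 December 2004 to 1 April 2005), pushing the deadline to 30 October 2005.
The period was tolled for 87 days by the plaintiff's legal incapacity (22 August 2005 to 17 November 2005), pushing the deadline to 25 January 2006.
Because the defendant's active military service ran from 7 December 2005 to 27 December 2006, the deadline is extended by 385 days to 14 February 2007.
The 23 February 2007 filing falls after the 14 February 2007 deadline; the claim is time-barred.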